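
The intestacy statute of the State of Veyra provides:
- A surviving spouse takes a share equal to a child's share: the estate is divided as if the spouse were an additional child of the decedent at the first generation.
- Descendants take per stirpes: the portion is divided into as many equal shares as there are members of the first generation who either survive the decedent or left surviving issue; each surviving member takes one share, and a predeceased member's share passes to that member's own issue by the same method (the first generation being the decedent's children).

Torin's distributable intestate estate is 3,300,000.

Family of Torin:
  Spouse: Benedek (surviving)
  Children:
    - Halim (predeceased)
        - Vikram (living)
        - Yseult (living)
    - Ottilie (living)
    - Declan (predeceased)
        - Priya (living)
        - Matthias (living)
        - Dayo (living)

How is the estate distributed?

The spouse counts as an additional share at the children's level, so there are 4 primary shares of 825,000. Benedek takes one such share (825,000).
The children's combined portion (2,475,000) is divided into 3 shares of 825,000: Ottilie takes 825,000; Halim's 825,000 share passes to Halim's issue; Declan's 825,000 share passes to Declan's issue.
Halim's share (825,000) is divided into 2 shares of 412,500: Vikram and Yseult each take 412,500.
Declan's share (825,000) is divided into 3 shares of 275,000: Priya, Matthias, and Dayo each take 275,000.

Benedek: 825,000; Vikram: 412,500; Yseult: 412,500; Ottilie: 825,000; Priya: 275,000; Matthias: 275,000; Dayo: 275,000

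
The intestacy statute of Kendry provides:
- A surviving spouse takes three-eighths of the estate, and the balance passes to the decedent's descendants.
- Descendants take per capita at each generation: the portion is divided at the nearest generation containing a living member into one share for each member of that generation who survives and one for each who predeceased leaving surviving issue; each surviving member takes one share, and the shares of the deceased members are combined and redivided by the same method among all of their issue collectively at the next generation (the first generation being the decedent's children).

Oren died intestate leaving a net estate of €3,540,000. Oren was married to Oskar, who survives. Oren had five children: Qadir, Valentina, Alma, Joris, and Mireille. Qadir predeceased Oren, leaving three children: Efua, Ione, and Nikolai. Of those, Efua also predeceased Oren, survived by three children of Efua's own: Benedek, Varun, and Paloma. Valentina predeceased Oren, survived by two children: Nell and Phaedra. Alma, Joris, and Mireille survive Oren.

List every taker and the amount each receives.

Oskar: €1,327,500; Benedek: €59,000; Varun: €59,000; Paloma: €59,000; Ione: €177,000; Nikolai: €177,000; Nell: €177,000; Phaedra: €177,000; Alma: €442,500; Joris: €442,500; Mireille: €442,500

Oskar takes three-eighths of €3,540,000 = €1,327,500. The remaining €2,212,500 passes to the descendants.
The descendants' portion (€2,212,500) is divided at the children's generation into 5 shares of €442,500. Alma, Joris, and Mireille each take €442,500. The 2 shares of the deceased (Qadir and Valentina) are combined into a pool of €885,000.
That pool (€885,000) is divided at the grandchildren's generation into 5 shares of €177,000. Ione, Nikolai, Nell, and Phaedra each take €177,000. The remaining share for the deceased Efua (€177,000) is carried to the next generation.
That pool (€177,000) is divided at the great-grandchildren's generation equally among Benedek, Varun, and Paloma: €59,000 each.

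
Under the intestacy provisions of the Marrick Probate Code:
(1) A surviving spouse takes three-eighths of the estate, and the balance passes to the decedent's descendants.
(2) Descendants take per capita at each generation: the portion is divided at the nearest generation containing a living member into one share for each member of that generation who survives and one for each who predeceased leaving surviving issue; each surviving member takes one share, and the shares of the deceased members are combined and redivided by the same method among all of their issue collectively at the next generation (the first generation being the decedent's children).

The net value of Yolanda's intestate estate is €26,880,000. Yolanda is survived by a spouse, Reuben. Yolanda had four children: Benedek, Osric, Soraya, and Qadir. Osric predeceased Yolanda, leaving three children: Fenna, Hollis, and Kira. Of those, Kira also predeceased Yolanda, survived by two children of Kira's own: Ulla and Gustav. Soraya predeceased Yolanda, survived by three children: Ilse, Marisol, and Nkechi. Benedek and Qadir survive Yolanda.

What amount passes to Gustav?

Gustav receives €700,000.

Reuben takes three-eighths of €26,880,000 = €10,080,000. The remaining €16,800,000 passes to the descendants.
The descendants' portion (€16,800,000) is divided at the children's generation into 4 shares of €4,200,000. Benedek and Qadir each take €4,200,000. The 2 shares of the deceased (Osric and Soraya) are combined into a pool of €8,400,000.
That pool (€8,400,000) is divided at the grandchildren's generation into 6 shares of €1,400,000. Fenna, Hollis, Ilse, Marisol, and Nkechi each take €1,400,000. The remaining share for the deceased Kira (€1,400,000) is carried to the next generation.
That pool (€1,400,000) is divided at the great-grandchildren's generation equally among Ulla and Gustav: €700,000 each.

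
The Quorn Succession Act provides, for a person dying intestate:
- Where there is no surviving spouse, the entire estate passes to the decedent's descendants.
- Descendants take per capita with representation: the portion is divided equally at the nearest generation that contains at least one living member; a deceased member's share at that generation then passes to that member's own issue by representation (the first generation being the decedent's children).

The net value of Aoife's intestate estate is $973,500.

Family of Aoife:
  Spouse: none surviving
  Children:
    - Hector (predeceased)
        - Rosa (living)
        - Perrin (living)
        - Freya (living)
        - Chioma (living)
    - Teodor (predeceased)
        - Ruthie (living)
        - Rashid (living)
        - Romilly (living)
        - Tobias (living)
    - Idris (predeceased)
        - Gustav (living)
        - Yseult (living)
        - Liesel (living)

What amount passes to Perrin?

Perrin receives $88,500.

The entire $973,500 passes to the descendants.
No child survives, so the initial division is made at the grandchildren's generation.
That amount ($973,500) is divided into 11 shares of $88,500: Rosa, Perrin, Freya, Chioma, Ruthie, Rashid, Romilly, Tobias, Gustav, Yseult, and Liesel each take $88,500.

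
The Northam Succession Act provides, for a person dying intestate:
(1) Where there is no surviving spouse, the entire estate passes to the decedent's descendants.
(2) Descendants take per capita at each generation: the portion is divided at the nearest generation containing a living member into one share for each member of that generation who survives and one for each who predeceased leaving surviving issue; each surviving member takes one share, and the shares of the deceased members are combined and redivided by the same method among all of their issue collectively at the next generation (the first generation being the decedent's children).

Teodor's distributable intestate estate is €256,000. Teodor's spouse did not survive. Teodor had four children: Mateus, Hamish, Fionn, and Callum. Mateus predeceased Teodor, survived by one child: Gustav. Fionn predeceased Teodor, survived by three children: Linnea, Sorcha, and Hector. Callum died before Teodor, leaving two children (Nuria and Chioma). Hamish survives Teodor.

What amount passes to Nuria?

Nuria receives €32,000.

The entire €256,000 passes to the descendants.
That amount (€256,000) is divided at the children's generation into 4 shares of €64,000. Hamish takes €64,000. The 3 shares of the deceased (Mateus, Fionn, and Callum) are combined into a pool of €192,000.
That pool (€192,000) is divided at the grandchildren's generation equally among Gustav, Linnea, Sorcha, Hector, Nuria, and Chioma: €32,000 each.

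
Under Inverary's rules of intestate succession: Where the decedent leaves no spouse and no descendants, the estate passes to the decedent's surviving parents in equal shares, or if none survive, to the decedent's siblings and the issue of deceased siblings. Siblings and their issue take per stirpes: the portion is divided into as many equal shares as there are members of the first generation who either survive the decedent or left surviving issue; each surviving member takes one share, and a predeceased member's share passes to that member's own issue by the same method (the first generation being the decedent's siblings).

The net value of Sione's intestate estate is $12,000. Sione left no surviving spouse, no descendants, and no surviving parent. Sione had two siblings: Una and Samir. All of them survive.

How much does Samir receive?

The entire $12,000 passes to the siblings and their issue.
That amount ($12,000) is divided into 2 shares of $6,000: Una and Samir each take $6,000.

Samir receives $6,000.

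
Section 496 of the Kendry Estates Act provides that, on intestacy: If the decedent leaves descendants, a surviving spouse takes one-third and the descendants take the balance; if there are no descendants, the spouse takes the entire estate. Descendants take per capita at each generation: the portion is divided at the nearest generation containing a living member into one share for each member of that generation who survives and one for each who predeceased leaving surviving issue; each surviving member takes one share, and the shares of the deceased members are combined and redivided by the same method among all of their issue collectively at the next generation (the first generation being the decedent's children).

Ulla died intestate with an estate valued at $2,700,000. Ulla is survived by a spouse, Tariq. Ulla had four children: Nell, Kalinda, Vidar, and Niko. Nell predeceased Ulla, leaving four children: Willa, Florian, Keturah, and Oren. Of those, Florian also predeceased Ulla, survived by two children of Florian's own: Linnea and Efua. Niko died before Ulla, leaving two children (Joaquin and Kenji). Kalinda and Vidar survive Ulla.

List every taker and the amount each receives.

Tariq takes one-third of $2,700,000 = $900,000. The remaining $1,800,000 passes to the descendants.
The descendants' portion ($1,800,000) is divided at the children's generation into 4 shares of $450,000. Kalinda and Vidar each take $450,000. The 2 shares of the deceased (Nell and Niko) are combined into a pool of $900,000.
That pool ($900,000) is divided at the grandchildren's generation into 6 shares of $150,000. Willa, Keturah, Oren, Joaquin, and Kenji each take $150,000. The remaining share for the deceased Florian ($150,000) is carried to the next generation.
That pool ($150,000) is divided at the great-grandchildren's generation equally among Linnea and Efua: $75,000 each.

Tariq: $900,000; Willa: $150,000; Linnea: $75,000; Efua: $75,000; Keturah: $150,000; Oren: $150,000; Kalinda: $450,000; Vidar: $450,000; Joaquin: $150,000; Kenji: $150,000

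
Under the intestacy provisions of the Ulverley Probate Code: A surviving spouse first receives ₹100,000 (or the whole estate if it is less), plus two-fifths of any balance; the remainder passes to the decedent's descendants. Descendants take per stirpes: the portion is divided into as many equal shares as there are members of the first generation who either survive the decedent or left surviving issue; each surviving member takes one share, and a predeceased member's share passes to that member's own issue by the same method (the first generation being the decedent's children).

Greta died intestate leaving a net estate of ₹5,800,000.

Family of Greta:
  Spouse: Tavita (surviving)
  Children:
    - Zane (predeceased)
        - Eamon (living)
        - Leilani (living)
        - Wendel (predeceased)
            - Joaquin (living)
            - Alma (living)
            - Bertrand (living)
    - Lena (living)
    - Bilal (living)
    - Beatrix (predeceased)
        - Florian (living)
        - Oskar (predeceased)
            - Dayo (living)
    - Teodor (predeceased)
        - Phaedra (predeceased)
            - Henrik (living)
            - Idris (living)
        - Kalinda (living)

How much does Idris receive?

Tavita first takes ₹100,000, leaving a balance of ₹5,700,000. Tavita then takes two-fifths of the balance (₹2,280,000), for a total of ₹2,380,000. The remaining ₹3,420,000 passes to the descendants.
The descendants' portion (₹3,420,000) is divided into 5 shares of ₹684,000: Lena and Bilal each take ₹684,000; Zane's ₹684,000 share passes to Zane's issue; Beatrix's ₹684,000 share passes to Beatrix's issue; Teodor's ₹684,000 share passes to Teodor's issue.
Zane's share (₹684,000) is divided into 3 shares of ₹228,000: Eamon and Leilani each take ₹228,000; Wendel's ₹228,000 share passes to Wendel's issue.
Wendel's share (₹228,000) is divided into 3 shares of ₹76,000: Joaquin, Alma, and Bertrand each take ₹76,000.
Beatrix's share (₹684,000) is divided into 2 shares of ₹342,000: Florian takes ₹342,000; Oskar's ₹342,000 share passes to Oskar's issue.
Oskar's share (₹342,000) passes entirely to Dayo.
Teodor's share (₹684,000) is divided into 2 shares of ₹342,000: Kalinda takes ₹342,000; Phaedra's ₹342,000 share passes to Phaedra's issue.
Phaedra's share (₹342,000) is divided into 2 shares of ₹171,000: Henrik and Idris each take ₹171,000.

Idris receives ₹171,000.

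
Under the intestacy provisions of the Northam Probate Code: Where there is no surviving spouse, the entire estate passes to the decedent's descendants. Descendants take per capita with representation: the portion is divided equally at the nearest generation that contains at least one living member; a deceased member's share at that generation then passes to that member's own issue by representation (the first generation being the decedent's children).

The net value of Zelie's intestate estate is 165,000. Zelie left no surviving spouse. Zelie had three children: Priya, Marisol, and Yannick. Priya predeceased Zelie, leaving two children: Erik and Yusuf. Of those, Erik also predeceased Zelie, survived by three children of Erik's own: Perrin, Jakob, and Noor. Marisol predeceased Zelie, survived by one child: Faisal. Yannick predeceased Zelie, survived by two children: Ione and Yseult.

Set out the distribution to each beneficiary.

The entire 165,000 passes to the descendants.
No child survives, so the initial division is made at the grandchildren's generation.
That amount (165,000) is divided into 5 shares of 33,000: Yusuf, Faisal, Ione, and Yseult each take 33,000; Erik's 33,000 share passes to Erik's issue.
Erik's share (33,000) is divided into 3 shares of 11,000: Perrin, Jakob, and Noor each take 11,000.

Perrin: 11,000; Jakob: 11,000; Noor: 11,000; Yusuf: 33,000; Faisal: 33,000; Ione: 33,000; Yseult: 33,000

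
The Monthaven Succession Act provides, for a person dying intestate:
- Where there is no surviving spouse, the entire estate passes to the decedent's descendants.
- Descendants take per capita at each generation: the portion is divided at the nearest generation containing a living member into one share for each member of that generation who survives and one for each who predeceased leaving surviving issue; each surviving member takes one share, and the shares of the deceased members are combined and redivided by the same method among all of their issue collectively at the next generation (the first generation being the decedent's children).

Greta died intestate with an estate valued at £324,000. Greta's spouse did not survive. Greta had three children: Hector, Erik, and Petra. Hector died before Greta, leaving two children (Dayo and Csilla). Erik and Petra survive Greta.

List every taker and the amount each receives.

The entire £324,000 passes to the descendants.
That amount (£324,000) is divided at the children's generation into 3 shares of £108,000. Erik and Petra each take £108,000. The remaining share for the deceased Hector (£108,000) is carried to the next generation.
That pool (£108,000) is divided at the grandchildren's generation equally among Dayo and Csilla: £54,000 each.

Dayo: £54,000; Csilla: £54,000; Erik: £108,000; Petra: £108,000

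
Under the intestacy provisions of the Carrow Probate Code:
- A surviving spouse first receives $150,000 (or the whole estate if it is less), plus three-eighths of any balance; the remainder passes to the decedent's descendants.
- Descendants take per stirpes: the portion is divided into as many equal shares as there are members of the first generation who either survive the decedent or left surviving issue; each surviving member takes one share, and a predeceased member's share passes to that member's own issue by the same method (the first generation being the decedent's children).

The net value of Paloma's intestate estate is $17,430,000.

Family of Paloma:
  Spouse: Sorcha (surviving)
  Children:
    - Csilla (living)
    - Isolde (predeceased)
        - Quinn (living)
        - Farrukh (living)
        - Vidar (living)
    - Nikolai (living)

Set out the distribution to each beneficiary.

Sorcha first takes $150,000, leaving a balance of $17,280,000. Sorcha then takes three-eighths of the balance ($6,480,000), for a total of $6,630,000. The remaining $10,800,000 passes to the descendants.
The descendants' portion ($10,800,000) is divided into 3 shares of $3,600,000: Csilla and Nikolai each take $3,600,000; Isolde's $3,600,000 share passes to Isolde's issue.
Isolde's share ($3,600,000) is divided into 3 shares of $1,200,000: Quinn, Farrukh, and Vidar each take $1,200,000.

Sorcha: $6,630,000; Csilla: $3,600,000; Quinn: $1,200,000; Farrukh: $1,200,000; Vidar: $1,200,000; Nikolai: $3,600,000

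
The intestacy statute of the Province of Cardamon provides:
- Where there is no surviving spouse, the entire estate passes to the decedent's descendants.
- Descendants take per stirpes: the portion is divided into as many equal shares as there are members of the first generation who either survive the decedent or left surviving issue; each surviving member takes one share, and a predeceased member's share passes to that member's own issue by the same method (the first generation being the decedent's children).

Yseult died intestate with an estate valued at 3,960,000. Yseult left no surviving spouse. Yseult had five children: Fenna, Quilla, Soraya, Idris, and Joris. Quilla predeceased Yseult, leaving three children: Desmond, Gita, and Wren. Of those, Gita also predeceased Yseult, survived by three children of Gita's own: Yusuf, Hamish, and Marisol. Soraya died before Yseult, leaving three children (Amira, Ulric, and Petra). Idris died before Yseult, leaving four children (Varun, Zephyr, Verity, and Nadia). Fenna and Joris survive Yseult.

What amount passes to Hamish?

The entire 3,960,000 passes to the descendants.
That amount (3,960,000) is divided into 5 shares of 792,000: Fenna and Joris each take 792,000; Quilla's 792,000 share passes to Quilla's issue; Soraya's 792,000 share passes to Soraya's issue; Idris's 792,000 share passes to Idris's issue.
Quilla's share (792,000) is divided into 3 shares of 264,000: Desmond and Wren each take 264,000; Gita's 264,000 share passes to Gita's issue.
Gita's share (264,000) is divided into 3 shares of 88,000: Yusuf, Hamish, and Marisol each take 88,000.
Soraya's share (792,000) is divided into 3 shares of 264,000: Amira, Ulric, and Petra each take 264,000.
Idris's share (792,000) is divided into 4 shares of 198,000: Varun, Zephyr, Verity, and Nadia each take 198,000.

Hamish receives 88,000.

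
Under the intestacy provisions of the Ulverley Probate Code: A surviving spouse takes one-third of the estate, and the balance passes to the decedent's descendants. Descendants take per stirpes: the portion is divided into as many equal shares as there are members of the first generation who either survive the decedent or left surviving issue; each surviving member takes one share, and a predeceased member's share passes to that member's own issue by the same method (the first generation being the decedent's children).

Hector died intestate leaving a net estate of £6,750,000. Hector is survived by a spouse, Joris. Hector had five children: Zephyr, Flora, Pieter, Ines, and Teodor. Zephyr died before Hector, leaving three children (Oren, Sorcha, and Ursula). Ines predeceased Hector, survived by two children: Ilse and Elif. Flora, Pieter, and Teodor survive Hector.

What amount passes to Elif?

Joris takes one-third of £6,750,000 = £2,250,000. The remaining £4,500,000 passes to the descendants.
The descendants' portion (£4,500,000) is divided into 5 shares of £900,000: Flora, Pieter, and Teodor each take £900,000; Zephyr's £900,000 share passes to Zephyr's issue; Ines's £900,000 share passes to Ines's issue.
Zephyr's share (£900,000) is divided into 3 shares of £300,000: Oren, Sorcha, and Ursula each take £300,000.
Ines's share (£900,000) is divided into 2 shares of £450,000: Ilse and Elif each take £450,000.

Elif receives £450,000.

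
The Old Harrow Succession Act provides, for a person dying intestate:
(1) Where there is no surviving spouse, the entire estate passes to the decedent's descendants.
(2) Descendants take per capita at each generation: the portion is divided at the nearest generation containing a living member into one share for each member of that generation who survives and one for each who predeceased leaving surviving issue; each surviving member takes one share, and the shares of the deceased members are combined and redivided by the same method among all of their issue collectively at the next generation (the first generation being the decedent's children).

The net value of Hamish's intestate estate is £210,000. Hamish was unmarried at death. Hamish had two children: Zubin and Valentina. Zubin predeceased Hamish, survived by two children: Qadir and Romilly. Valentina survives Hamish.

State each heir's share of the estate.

The entire £210,000 passes to the descendants.
That amount (£210,000) is divided at the children's generation into 2 shares of £105,000. Valentina takes £105,000. The remaining share for the deceased Zubin (£105,000) is carried to the next generation.
That pool (£105,000) is divided at the grandchildren's generation equally among Qadir and Romilly: £52,500 each.

Qadir: £52,500; Romilly: £52,500; Valentina: £105,000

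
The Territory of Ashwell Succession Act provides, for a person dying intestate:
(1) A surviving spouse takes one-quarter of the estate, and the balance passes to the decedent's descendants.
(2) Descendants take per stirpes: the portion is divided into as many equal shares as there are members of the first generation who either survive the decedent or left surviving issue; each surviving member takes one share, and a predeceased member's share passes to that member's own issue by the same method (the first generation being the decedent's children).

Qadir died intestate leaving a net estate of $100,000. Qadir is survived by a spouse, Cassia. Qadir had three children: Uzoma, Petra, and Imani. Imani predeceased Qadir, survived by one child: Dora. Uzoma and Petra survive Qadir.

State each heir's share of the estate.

Cassia: $25,000; Uzoma: $25,000; Petra: $25,000; Dora: $25,000

Cassia takes one-quarter of $100,000 = $25,000. The remaining $75,000 passes to the descendants.
The descendants' portion ($75,000) is divided into 3 shares of $25,000: Uzoma and Petra each take $25,000; Imani's $25,000 share passes to Imani's issue.
Imani's share ($25,000) passes entirely to Dora.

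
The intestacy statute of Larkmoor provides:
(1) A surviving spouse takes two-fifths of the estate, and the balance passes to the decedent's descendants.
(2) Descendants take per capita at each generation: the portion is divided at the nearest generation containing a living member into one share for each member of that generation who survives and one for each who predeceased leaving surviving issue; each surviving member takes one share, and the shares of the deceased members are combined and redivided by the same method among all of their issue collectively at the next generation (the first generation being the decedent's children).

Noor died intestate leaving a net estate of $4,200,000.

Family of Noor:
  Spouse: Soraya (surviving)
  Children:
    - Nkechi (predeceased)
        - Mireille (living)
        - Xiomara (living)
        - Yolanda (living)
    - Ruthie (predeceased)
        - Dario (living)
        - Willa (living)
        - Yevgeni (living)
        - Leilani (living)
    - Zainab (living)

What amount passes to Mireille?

Soraya takes two-fifths of $4,200,000 = $1,680,000. The remaining $2,520,000 passes to the descendants.
The descendants' portion ($2,520,000) is divided at the children's generation into 3 shares of $840,000. Zainab takes $840,000. The 2 shares of the deceased (Nkechi and Ruthie) are combined into a pool of $1,680,000.
That pool ($1,680,000) is divided at the grandchildren's generation equally among Mireille, Xiomara, Yolanda, Dario, Willa, Yevgeni, and Leilani: $240,000 each.

Mireille receives $240,000.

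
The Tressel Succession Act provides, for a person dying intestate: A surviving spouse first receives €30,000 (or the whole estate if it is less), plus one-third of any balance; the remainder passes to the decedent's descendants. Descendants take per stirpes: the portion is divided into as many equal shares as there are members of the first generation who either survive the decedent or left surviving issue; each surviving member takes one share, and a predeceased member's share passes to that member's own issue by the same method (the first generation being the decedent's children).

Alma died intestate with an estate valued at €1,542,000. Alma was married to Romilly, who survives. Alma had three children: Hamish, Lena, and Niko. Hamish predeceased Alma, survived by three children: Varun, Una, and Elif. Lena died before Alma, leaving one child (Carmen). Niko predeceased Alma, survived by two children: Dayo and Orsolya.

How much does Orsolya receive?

Romilly first takes €30,000, leaving a balance of €1,512,000. Romilly then takes one-third of the balance (€504,000), for a total of €534,000. The remaining €1,008,000 passes to the descendants.
The descendants' portion (€1,008,000) is divided into 3 shares of €336,000: Hamish's €336,000 share passes to Hamish's issue; Lena's €336,000 share passes to Lena's issue; Niko's €336,000 share passes to Niko's issue.
Hamish's share (€336,000) is divided into 3 shares of €112,000: Varun, Una, and Elif each take €112,000.
Lena's share (€336,000) passes entirely to Carmen.
Niko's share (€336,000) is divided into 2 shares of €168,000: Dayo and Orsolya each take €168,000.

Orsolya receives €168,000.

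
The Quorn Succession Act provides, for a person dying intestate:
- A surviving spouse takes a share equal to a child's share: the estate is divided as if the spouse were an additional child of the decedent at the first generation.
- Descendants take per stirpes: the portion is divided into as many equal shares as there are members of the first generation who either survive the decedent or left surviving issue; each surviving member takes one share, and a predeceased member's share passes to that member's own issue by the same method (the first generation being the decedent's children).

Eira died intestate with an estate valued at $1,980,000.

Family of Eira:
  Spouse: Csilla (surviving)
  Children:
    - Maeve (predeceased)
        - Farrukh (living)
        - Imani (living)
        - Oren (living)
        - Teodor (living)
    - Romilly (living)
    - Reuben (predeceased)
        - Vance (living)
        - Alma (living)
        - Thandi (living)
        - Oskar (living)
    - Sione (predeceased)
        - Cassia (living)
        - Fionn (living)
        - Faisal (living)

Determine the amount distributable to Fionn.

Fionn receives $132,000.

The spouse counts as an additional share at the children's level, so there are 5 primary shares of $396,000. Csilla takes one such share ($396,000).
The children's combined portion ($1,584,000) is divided into 4 shares of $396,000: Romilly takes $396,000; Maeve's $396,000 share passes to Maeve's issue; Reuben's $396,000 share passes to Reuben's issue; Sione's $396,000 share passes to Sione's issue.
Maeve's share ($396,000) is divided into 4 shares of $99,000: Farrukh, Imani, Oren, and Teodor each take $99,000.
Reuben's share ($396,000) is divided into 4 shares of $99,000: Vance, Alma, Thandi, and Oskar each take $99,000.
Sione's share ($396,000) is divided into 3 shares of $132,000: Cassia, Fionn, and Faisal each take $132,000.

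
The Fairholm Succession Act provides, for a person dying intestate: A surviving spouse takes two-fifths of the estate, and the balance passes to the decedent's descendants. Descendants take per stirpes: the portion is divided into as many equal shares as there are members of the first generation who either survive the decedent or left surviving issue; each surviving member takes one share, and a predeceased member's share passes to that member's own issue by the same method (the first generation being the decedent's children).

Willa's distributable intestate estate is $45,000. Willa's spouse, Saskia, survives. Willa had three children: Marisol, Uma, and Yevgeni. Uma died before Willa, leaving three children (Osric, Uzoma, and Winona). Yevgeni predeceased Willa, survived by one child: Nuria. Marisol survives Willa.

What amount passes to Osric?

Saskia takes two-fifths of $45,000 = $18,000. The remaining $27,000 passes to the descendants.
The descendants' portion ($27,000) is divided into 3 shares of $9,000: Marisol takes $9,000; Uma's $9,000 share passes to Uma's issue; Yevgeni's $9,000 share passes to Yevgeni's issue.
Uma's share ($9,000) is divided into 3 shares of $3,000: Osric, Uzoma, and Winona each take $3,000.
Yevgeni's share ($9,000) passes entirely to Nuria.

Osric receives $3,000.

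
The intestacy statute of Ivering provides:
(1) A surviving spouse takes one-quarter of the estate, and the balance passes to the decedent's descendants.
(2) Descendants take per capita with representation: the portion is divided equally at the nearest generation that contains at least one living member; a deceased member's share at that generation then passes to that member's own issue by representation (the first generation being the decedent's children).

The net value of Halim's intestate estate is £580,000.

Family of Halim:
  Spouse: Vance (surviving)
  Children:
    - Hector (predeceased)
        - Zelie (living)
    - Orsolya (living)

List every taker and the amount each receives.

Vance takes one-quarter of £580,000 = £145,000. The remaining £435,000 passes to the descendants.
The descendants' portion (£435,000) is divided into 2 shares of £217,500: Orsolya takes £217,500; Hector's £217,500 share passes to Hector's issue.
Hector's share (£217,500) passes entirely to Zelie.

Vance: £145,000; Zelie: £217,500; Orsolya: £217,500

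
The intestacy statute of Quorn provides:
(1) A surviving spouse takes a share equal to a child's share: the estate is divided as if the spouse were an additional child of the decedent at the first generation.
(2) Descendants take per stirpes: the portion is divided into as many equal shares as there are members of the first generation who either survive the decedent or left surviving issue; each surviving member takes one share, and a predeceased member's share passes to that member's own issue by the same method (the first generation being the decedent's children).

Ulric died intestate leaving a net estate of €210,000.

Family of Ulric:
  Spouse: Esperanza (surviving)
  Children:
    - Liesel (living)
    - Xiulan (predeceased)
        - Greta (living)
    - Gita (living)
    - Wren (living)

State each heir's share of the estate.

Esperanza: €42,000; Liesel: €42,000; Greta: €42,000; Gita: €42,000; Wren: €42,000

The spouse counts as an additional share at the children's level, so there are 5 primary shares of €42,000. Esperanza takes one such share (€42,000).
The children's combined portion (€168,000) is divided into 4 shares of €42,000: Liesel, Gita, and Wren each take €42,000; Xiulan's €42,000 share passes to Xiulan's issue.
Xiulan's share (€42,000) passes entirely to Greta.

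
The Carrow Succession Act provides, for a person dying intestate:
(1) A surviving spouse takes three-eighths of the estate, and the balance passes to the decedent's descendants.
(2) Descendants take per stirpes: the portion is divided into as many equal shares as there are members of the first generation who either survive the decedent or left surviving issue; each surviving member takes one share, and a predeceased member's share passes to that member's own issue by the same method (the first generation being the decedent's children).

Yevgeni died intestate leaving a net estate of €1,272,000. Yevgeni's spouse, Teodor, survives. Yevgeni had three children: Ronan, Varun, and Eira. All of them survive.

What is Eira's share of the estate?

Eira receives €265,000.

Teodor takes three-eighths of €1,272,000 = €477,000. The remaining €795,000 passes to the descendants.
The descendants' portion (€795,000) is divided into 3 shares of €265,000: Ronan, Varun, and Eira each take €265,000.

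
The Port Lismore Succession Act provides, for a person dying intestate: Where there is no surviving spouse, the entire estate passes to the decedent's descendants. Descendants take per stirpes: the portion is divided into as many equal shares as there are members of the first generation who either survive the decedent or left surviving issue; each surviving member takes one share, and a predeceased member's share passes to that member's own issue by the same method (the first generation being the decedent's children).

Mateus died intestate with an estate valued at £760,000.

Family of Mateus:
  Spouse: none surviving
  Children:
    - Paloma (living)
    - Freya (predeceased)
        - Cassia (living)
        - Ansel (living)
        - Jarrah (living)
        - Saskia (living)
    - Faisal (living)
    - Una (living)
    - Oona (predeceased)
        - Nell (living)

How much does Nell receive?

Nell receives £152,000.

The entire £760,000 passes to the descendants.
That amount (£760,000) is divided into 5 shares of £152,000: Paloma, Faisal, and Una each take £152,000; Freya's £152,000 share passes to Freya's issue; Oona's £152,000 share passes to Oona's issue.
Freya's share (£152,000) is divided into 4 shares of £38,000: Cassia, Ansel, Jarrah, and Saskia each take £38,000.
Oona's share (£152,000) passes entirely to Nell.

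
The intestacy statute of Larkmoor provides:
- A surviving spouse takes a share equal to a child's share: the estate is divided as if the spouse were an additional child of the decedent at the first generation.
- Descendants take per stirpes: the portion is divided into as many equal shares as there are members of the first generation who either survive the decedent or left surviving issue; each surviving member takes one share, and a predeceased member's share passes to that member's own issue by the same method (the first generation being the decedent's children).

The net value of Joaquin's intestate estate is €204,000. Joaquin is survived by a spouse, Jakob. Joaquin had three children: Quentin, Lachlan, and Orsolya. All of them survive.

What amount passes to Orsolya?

Orsolya receives €51,000.

The spouse counts as an additional share at the children's level, so there are 4 primary shares of €51,000. Jakob takes one such share (€51,000).
The children's combined portion (€153,000) is divided into 3 shares of €51,000: Quentin, Lachlan, and Orsolya each take €51,000.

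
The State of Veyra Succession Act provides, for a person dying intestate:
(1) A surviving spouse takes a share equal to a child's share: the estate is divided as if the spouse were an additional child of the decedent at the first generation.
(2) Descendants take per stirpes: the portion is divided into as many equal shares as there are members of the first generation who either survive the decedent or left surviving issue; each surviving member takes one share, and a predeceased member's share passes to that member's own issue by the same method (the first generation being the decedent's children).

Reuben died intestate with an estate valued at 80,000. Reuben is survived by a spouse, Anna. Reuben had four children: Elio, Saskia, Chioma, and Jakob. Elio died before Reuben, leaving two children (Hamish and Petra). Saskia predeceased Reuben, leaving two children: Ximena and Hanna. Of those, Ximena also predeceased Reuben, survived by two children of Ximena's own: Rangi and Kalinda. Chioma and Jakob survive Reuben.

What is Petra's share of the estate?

Petra receives 8,000.

The spouse counts as an additional share at the children's level, so there are 5 primary shares of 16,000. Anna takes one such share (16,000).
The children's combined portion (64,000) is divided into 4 shares of 16,000: Chioma and Jakob each take 16,000; Elio's 16,000 share passes to Elio's issue; Saskia's 16,000 share passes to Saskia's issue.
Elio's share (16,000) is divided into 2 shares of 8,000: Hamish and Petra each take 8,000.
Saskia's share (16,000) is divided into 2 shares of 8,000: Hanna takes 8,000; Ximena's 8,000 share passes to Ximena's issue.
Ximena's share (8,000) is divided into 2 shares of 4,000: Rangi and Kalinda each take 4,000.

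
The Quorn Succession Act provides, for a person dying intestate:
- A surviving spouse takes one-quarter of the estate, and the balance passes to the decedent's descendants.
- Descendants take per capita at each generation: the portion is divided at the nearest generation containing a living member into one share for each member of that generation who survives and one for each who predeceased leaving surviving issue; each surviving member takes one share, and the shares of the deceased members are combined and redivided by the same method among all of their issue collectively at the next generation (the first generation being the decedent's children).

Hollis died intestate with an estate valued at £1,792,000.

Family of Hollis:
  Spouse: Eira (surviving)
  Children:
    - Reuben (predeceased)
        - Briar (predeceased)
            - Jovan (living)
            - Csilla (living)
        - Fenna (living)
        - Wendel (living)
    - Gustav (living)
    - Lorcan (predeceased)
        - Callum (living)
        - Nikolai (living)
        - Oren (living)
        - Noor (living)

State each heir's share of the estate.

Eira: £448,000; Jovan: £64,000; Csilla: £64,000; Fenna: £128,000; Wendel: £128,000; Gustav: £448,000; Callum: £128,000; Nikolai: £128,000; Oren: £128,000; Noor: £128,000

Eira takes one-quarter of £1,792,000 = £448,000. The remaining £1,344,000 passes to the descendants.
The descendants' portion (£1,344,000) is divided at the children's generation into 3 shares of £448,000. Gustav takes £448,000. The 2 shares of the deceased (Reuben and Lorcan) are combined into a pool of £896,000.
That pool (£896,000) is divided at the grandchildren's generation into 7 shares of £128,000. Fenna, Wendel, Callum, Nikolai, Oren, and Noor each take £128,000. The remaining share for the deceased Briar (£128,000) is carried to the next generation.
That pool (£128,000) is divided at the great-grandchildren's generation equally among Jovan and Csilla: £64,000 each.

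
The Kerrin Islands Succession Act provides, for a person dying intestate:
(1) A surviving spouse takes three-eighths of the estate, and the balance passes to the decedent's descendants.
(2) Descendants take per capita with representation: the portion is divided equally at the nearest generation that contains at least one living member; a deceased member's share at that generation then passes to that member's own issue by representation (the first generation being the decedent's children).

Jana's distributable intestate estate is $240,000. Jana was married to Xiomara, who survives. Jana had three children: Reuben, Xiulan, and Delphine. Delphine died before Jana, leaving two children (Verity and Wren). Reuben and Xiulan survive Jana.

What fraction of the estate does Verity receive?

Verity receives 5/48 of the estate.

Xiomara takes three-eighths of $240,000 = $90,000. The remaining $150,000 passes to the descendants.
The descendants' portion ($150,000) is divided into 3 shares of $50,000: Reuben and Xiulan each take $50,000; Delphine's $50,000 share passes to Delphine's issue.
Delphine's share ($50,000) is divided into 2 shares of $25,000: Verity and Wren each take $25,000.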